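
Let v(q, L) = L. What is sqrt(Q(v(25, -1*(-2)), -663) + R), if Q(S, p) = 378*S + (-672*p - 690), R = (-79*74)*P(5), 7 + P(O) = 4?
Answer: 6*sqrt(12865) ≈ 680.54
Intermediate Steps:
P(O) = -3 (P(O) = -7 + 4 = -3)
R = 17538 (R = -79*74*(-3) = -5846*(-3) = 17538)
Q(S, p) = -690 - 672*p + 378*S (Q(S, p) = 378*S + (-690 - 672*p) = -690 - 672*p + 378*S)
sqrt(Q(v(25, -1*(-2)), -663) + R) = sqrt((-690 - 672*(-663) + 378*(-1*(-2))) + 17538) = sqrt((-690 + 445536 + 378*2) + 17538) = sqrt((-690 + 445536 + 756) + 17538) = sqrt(445602 + 17538) = sqrt(463140) = 6*sqrt(12865)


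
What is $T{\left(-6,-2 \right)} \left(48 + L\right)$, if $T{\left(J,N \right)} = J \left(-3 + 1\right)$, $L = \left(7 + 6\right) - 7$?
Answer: $648$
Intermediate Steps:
$L = 6$ ($L = 13 - 7 = 6$)
$T{\left(J,N \right)} = - 2 J$ ($T{\left(J,N \right)} = J \left(-2\right) = - 2 J$)
$T{\left(-6,-2 \right)} \left(48 + L\right) = \left(-2\right) \left(-6\right) \left(48 + 6\right) = 12 \cdot 54 = 648$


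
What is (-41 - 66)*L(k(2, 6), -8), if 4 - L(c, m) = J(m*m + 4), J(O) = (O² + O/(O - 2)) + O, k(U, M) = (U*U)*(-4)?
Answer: 16556966/33 ≈ 5.0173e+5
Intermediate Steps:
k(U, M) = -4*U² (k(U, M) = U²*(-4) = -4*U²)
J(O) = O + O² + O/(-2 + O) (J(O) = (O² + O/(-2 + O)) + O = O + O² + O/(-2 + O))
L(c, m) = 4 - (4 + m²)*(-5 + (4 + m²)² - m²)/(2 + m²) (L(c, m) = 4 - (m*m + 4)*(-1 + (m*m + 4)² - (m*m + 4))/(-2 + (m*m + 4)) = 4 - (m² + 4)*(-1 + (m² + 4)² - (m² + 4))/(-2 + (m² + 4)) = 4 - (4 + m²)*(-1 + (4 + m²)² - (4 + m²))/(-2 + (4 + m²)) = 4 - (4 + m²)*(-1 + (4 + m²)² + (-4 - m²))/(2 + m²) = 4 - (4 + m²)*(-5 + (4 + m²)² - m²)/(2 + m²))
(-41 - 66)*L(k(2, 6), -8) = (-41 - 66)*((-36 - 1*(-8)⁶ - 35*(-8)² - 11*(-8)⁴)/(2 + (-8)²)) = -107*(-36 - 1*262144 - 35*64 - 11*4096)/(2 + 64) = -107*(-36 - 262144 - 2240 - 45056)/66 = -107*(-309476)/66 = -107*(-154738/33) = 16556966/33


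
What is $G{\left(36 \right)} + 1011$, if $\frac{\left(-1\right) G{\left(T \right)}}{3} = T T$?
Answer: $-2877$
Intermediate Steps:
$G{\left(T \right)} = - 3 T^{2}$ ($G{\left(T \right)} = - 3 T T = - 3 T^{2}$)
$G{\left(36 \right)} + 1011 = - 3 \cdot 36^{2} + 1011 = \left(-3\right) 1296 + 1011 = -3888 + 1011 = -2877$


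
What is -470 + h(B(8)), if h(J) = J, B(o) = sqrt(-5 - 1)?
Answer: -470 + I*sqrt(6) ≈ -470.0 + 2.4495*I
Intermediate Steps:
B(o) = I*sqrt(6) (B(o) = sqrt(-6) = I*sqrt(6))
-470 + h(B(8)) = -470 + I*sqrt(6)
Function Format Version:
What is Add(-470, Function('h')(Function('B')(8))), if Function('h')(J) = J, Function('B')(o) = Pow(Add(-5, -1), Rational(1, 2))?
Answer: Add(-470, Mul(I, Pow(6, Rational(1, 2)))) ≈ Add(-470.00, Mul(2.4495, I))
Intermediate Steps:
Function('B')(o) = Mul(I, Pow(6, Rational(1, 2))) (Function('B')(o) = Pow(-6, Rational(1, 2)) = Mul(I, Pow(6, Rational(1, 2))))
Add(-470, Function('h')(Function('B')(8))) = Add(-470, Mul(I, Pow(6, Rational(1, 2))))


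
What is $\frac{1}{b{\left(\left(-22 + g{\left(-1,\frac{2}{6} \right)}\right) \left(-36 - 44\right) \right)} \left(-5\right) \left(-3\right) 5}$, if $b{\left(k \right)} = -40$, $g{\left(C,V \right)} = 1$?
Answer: $- \frac{1}{3000} \approx -0.00033333$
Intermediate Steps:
$\frac{1}{b{\left(\left(-22 + g{\left(-1,\frac{2}{6} \right)}\right) \left(-36 - 44\right) \right)} \left(-5\right) \left(-3\right) 5} = \frac{1}{\left(-40\right) \left(-5\right) \left(-3\right) 5} = \frac{1}{\left(-40\right) 15 \cdot 5} = \frac{1}{\left(-40\right) 75} = \frac{1}{-3000} = - \frac{1}{3000}$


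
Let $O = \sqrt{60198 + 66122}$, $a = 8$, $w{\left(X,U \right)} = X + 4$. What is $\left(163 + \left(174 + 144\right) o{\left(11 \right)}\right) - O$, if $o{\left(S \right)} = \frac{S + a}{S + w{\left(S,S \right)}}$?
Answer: $\frac{5140}{13} - 4 \sqrt{7895} \approx 39.969$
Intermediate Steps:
$w{\left(X,U \right)} = 4 + X$
$o{\left(S \right)} = \frac{8 + S}{4 + 2 S}$ ($o{\left(S \right)} = \frac{S + 8}{S + \left(4 + S\right)} = \frac{8 + S}{4 + 2 S}$)
$O = 4 \sqrt{7895}$ ($O = \sqrt{126320} = 4 \sqrt{7895} \approx 355.42$)
$\left(163 + \left(174 + 144\right) o{\left(11 \right)}\right) - O = \left(163 + \left(174 + 144\right) \frac{8 + 11}{2 \left(2 + 11\right)}\right) - 4 \sqrt{7895} = \left(163 + 318 \cdot \frac{1}{2} \cdot \frac{1}{13} \cdot 19\right) - 4 \sqrt{7895} = \left(163 + 318 \cdot \frac{19}{26}\right) - 4 \sqrt{7895} = \left(163 + \frac{3021}{13}\right) - 4 \sqrt{7895} = \frac{5140}{13} - 4 \sqrt{7895}$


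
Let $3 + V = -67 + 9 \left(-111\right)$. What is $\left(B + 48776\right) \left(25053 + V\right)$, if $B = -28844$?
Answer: $478049088$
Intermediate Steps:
$V = -1069$ ($V = -3 + \left(-67 + 9 \left(-111\right)\right) = -3 - 1066 = -1069$)
$\left(B + 48776\right) \left(25053 + V\right) = \left(-28844 + 48776\right) \left(25053 - 1069\right) = 19932 \cdot 23984 = 478049088$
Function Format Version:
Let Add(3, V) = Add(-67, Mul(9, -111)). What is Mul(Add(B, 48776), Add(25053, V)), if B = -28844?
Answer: 478049088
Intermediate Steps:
V = -1069 (V = Add(-3, Add(-67, Mul(9, -111))) = Add(-3, Add(-67, -999)) = Add(-3, -1066) = -1069)
Mul(Add(B, 48776), Add(25053, V)) = Mul(Add(-28844, 48776), Add(25053, -1069)) = Mul(19932, 23984) = 478049088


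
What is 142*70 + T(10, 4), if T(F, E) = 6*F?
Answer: 10000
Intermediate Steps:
142*70 + T(10, 4) = 142*70 + 6*10 = 9940 + 60 = 10000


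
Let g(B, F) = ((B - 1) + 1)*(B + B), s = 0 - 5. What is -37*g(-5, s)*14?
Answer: -25900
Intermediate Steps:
s = -5
g(B, F) = 2*B**2 (g(B, F) = ((-1 + B) + 1)*(2*B) = B*(2*B) = 2*B**2)
-37*g(-5, s)*14 = -74*(-5)**2*14 = -74*25*14 = -37*50*14 = -1850*14 = -25900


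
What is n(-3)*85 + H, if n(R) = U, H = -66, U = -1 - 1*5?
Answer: -576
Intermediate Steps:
U = -6 (U = -1 - 5 = -6)
n(R) = -6
n(-3)*85 + H = -6*85 - 66 = -510 - 66 = -576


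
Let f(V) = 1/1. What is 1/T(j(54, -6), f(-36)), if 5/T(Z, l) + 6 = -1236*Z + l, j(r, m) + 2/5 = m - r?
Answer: 373247/25 ≈ 14930.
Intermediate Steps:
f(V) = 1
j(r, m) = -2/5 + m - r (j(r, m) = -2/5 + (m - r) = -2/5 + m - r)
T(Z, l) = 5/(-6 + l - 1236*Z) (T(Z, l) = 5/(-6 + (-1236*Z + l)) = 5/(-6 + (l - 1236*Z)) = 5/(-6 + l - 1236*Z))
1/T(j(54, -6), f(-36)) = 1/(5/(-6 + 1 - 1236*(-2/5 - 6 - 1*54))) = 1/(5/(-6 + 1 - 1236*(-2/5 - 6 - 54))) = 1/(5/(-6 + 1 - 1236*(-302/5))) = 1/(5/(-6 + 1 + 373272/5)) = 1/(5/(373247/5)) = 1/(5*(5/373247)) = 1/(25/373247) = 373247/25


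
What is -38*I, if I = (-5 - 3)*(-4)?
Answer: -1216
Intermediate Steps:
I = 32 (I = -8*(-4) = 32)
-38*I = -38*32 = -1216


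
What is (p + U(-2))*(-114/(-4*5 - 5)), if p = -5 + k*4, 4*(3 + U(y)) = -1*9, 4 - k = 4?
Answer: -2337/50 ≈ -46.740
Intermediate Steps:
k = 0 (k = 4 - 1*4 = 4 - 4 = 0)
U(y) = -21/4 (U(y) = -3 + (-1*9)/4 = -3 + (¼)*(-9) = -3 - 9/4 = -21/4)
p = -5 (p = -5 + 0*4 = -5 + 0 = -5)
(p + U(-2))*(-114/(-4*5 - 5)) = (-5 - 21/4)*(-114/(-4*5 - 5)) = -(-2337)/(2*(-20 - 5)) = -(-2337)/(2*(-25)) = -(-2337)*(-1)/(2*25) = -41/4*114/25 = -2337/50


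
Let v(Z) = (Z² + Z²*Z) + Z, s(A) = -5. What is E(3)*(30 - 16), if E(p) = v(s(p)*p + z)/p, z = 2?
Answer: -28574/3 ≈ -9524.7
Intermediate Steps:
v(Z) = Z + Z² + Z³ (v(Z) = (Z² + Z³) + Z = Z + Z² + Z³)
E(p) = (2 - 5*p)*(3 + (2 - 5*p)² - 5*p)/p (E(p) = ((-5*p + 2)*(1 + (-5*p + 2) + (-5*p + 2)²))/p = ((2 - 5*p)*(1 + (2 - 5*p) + (2 - 5*p)²))/p = ((2 - 5*p)*(3 + (2 - 5*p)² - 5*p))/p = (2 - 5*p)*(3 + (2 - 5*p)² - 5*p)/p)
E(3)*(30 - 16) = (-85 - 125*3² + 14/3 + 175*3)*(30 - 16) = (-85 - 125*9 + 14*(⅓) + 525)*14 = (-85 - 1125 + 14/3 + 525)*14 = -2041/3*14 = -28574/3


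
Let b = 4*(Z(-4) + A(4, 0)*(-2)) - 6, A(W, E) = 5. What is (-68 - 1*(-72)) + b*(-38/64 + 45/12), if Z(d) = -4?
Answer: -3067/16 ≈ -191.69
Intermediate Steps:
b = -62 (b = 4*(-4 + 5*(-2)) - 6 = 4*(-4 - 10) - 6 = 4*(-14) - 6 = -56 - 6 = -62)
(-68 - 1*(-72)) + b*(-38/64 + 45/12) = (-68 - 1*(-72)) - 62*(-38/64 + 45/12) = (-68 + 72) - 62*(-38*1/64 + 45*(1/12)) = 4 - 62*(-19/32 + 15/4) = 4 - 62*101/32 = 4 - 3131/16 = -3067/16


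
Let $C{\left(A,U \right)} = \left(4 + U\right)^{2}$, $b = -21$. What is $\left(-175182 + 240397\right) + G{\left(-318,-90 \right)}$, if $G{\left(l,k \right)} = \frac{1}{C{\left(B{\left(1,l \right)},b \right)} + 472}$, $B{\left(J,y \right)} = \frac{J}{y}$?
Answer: $\frac{49628616}{761} \approx 65215.0$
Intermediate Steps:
$G{\left(l,k \right)} = \frac{1}{761}$ ($G{\left(l,k \right)} = \frac{1}{\left(4 - 21\right)^{2} + 472} = \frac{1}{\left(-17\right)^{2} + 472} = \frac{1}{289 + 472} = \frac{1}{761}$)
$\left(-175182 + 240397\right) + G{\left(-318,-90 \right)} = \left(-175182 + 240397\right) + \frac{1}{761} = 65215 + \frac{1}{761} = \frac{49628616}{761}$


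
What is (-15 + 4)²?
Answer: 121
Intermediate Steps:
(-15 + 4)² = (-11)² = 121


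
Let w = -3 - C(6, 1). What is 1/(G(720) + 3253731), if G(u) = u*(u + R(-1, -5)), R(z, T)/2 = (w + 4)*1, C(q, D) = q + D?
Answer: 1/3763491 ≈ 2.6571e-7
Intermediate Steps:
C(q, D) = D + q
w = -10 (w = -3 - (1 + 6) = -3 - 1*7 = -3 - 7 = -10)
R(z, T) = -12 (R(z, T) = 2*((-10 + 4)*1) = 2*(-6*1) = 2*(-6) = -12)
G(u) = u*(-12 + u) (G(u) = u*(u - 12) = u*(-12 + u))
1/(G(720) + 3253731) = 1/(720*(-12 + 720) + 3253731) = 1/(720*708 + 3253731) = 1/(509760 + 3253731) = 1/3763491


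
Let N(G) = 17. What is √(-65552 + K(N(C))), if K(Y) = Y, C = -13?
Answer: I*√65535 ≈ 256.0*I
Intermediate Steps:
√(-65552 + K(N(C))) = √(-65552 + 17) = √(-65535) = I*√65535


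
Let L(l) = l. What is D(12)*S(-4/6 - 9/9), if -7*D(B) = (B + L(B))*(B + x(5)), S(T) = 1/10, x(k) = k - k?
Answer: -144/35 ≈ -4.1143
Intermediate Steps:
x(k) = 0
S(T) = ⅒
D(B) = -2*B²/7 (D(B) = -(B + B)*(B + 0)/7 = -2*B*B/7 = -2*B²/7)
D(12)*S(-4/6 - 9/9) = -2/7*12²*(⅒) = -2/7*144*(⅒) = -288/7*⅒ = -144/35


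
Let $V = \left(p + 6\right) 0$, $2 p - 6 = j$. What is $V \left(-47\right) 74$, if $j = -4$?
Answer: $0$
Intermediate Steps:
$p = 1$ ($p = 3 + \frac{1}{2} \left(-4\right) = 3 - 2 = 1$)
$V = 0$ ($V = \left(1 + 6\right) 0 = 7 \cdot 0 = 0$)
$V \left(-47\right) 74 = 0 \left(-47\right) 74 = 0 \cdot 74 = 0$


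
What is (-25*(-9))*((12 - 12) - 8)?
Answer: -1800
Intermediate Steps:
(-25*(-9))*((12 - 12) - 8) = 225*(0 - 8) = 225*(-8) = -1800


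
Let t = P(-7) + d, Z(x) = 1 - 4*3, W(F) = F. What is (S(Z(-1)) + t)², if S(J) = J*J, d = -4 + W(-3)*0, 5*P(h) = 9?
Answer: 352836/25 ≈ 14113.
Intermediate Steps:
P(h) = 9/5 (P(h) = (⅕)*9 = 9/5)
d = -4 (d = -4 - 3*0 = -4 + 0 = -4)
Z(x) = -11 (Z(x) = 1 - 12 = -11)
S(J) = J²
t = -11/5 (t = 9/5 - 4 = -11/5 ≈ -2.2000)
(S(Z(-1)) + t)² = ((-11)² - 11/5)² = (121 - 11/5)² = (594/5)² = 352836/25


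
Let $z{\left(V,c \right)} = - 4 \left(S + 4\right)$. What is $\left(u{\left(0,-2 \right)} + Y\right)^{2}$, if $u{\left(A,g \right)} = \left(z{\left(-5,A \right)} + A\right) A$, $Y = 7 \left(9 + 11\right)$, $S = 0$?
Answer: $19600$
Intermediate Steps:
$Y = 140$ ($Y = 7 \cdot 20 = 140$)
$z{\left(V,c \right)} = -16$ ($z{\left(V,c \right)} = - 4 \left(0 + 4\right) = \left(-4\right) 4 = -16$)
$u{\left(A,g \right)} = A \left(-16 + A\right)$ ($u{\left(A,g \right)} = \left(-16 + A\right) A = A \left(-16 + A\right)$)
$\left(u{\left(0,-2 \right)} + Y\right)^{2} = \left(0 \left(-16 + 0\right) + 140\right)^{2} = \left(0 \left(-16\right) + 140\right)^{2} = \left(0 + 140\right)^{2} = 140^{2} = 19600$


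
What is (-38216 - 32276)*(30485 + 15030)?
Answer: -3208443380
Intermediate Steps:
(-38216 - 32276)*(30485 + 15030) = -70492*45515 = -3208443380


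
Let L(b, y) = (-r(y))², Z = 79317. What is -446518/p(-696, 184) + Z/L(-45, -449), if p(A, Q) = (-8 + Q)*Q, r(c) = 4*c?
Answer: -44928968855/3264323392 ≈ -13.764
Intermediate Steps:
p(A, Q) = Q*(-8 + Q)
L(b, y) = 16*y² (L(b, y) = (-4*y)² = 16*y²)
-446518/p(-696, 184) + Z/L(-45, -449) = -446518*1/(184*(-8 + 184)) + 79317/((16*(-449)²)) = -446518/(184*176) + 79317/((16*201601)) = -446518/32384 + 79317/3225616 = -446518*1/32384 + 79317*(1/3225616) = -223259/16192 + 79317/3225616 = -44928968855/3264323392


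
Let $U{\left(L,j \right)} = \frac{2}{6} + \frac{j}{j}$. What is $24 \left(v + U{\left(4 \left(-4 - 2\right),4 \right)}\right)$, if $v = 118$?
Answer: $2864$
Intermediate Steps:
$U{\left(L,j \right)} = \frac{4}{3}$ ($U{\left(L,j \right)} = 2 \cdot \frac{1}{6} + 1 = \frac{1}{3} + 1 = \frac{4}{3}$)
$24 \left(v + U{\left(4 \left(-4 - 2\right),4 \right)}\right) = 24 \left(118 + \frac{4}{3}\right) = 24 \cdot \frac{358}{3} = 2864$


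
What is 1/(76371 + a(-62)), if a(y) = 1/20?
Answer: 20/1527421 ≈ 1.3094e-5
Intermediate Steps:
a(y) = 1/20
1/(76371 + a(-62)) = 1/(76371 + 1/20) = 1/(1527421/20) = 20/1527421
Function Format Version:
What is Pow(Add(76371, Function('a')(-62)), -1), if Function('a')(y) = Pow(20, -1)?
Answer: Rational(20, 1527421) ≈ 1.3094e-5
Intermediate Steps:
Function('a')(y) = Rational(1, 20)
Pow(Add(76371, Function('a')(-62)), -1) = Pow(Add(76371, Rational(1, 20)), -1) = Pow(Rational(1527421, 20), -1) = Rational(20, 1527421)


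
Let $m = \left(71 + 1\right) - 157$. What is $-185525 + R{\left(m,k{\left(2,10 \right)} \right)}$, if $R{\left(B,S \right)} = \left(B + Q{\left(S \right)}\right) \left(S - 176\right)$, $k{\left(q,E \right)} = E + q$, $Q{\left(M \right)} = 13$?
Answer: $-173717$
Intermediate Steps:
$m = -85$ ($m = 72 - 157 = -85$)
$R{\left(B,S \right)} = \left(-176 + S\right) \left(13 + B\right)$ ($R{\left(B,S \right)} = \left(B + 13\right) \left(S - 176\right) = \left(13 + B\right) \left(-176 + S\right) = \left(-176 + S\right) \left(13 + B\right)$)
$-185525 + R{\left(m,k{\left(2,10 \right)} \right)} = -185525 - \left(-12672 + 72 \left(10 + 2\right)\right) = -185525 + \left(-2288 + 14960 + 13 \cdot 12 - 1020\right) = -185525 + \left(-2288 + 14960 + 156 - 1020\right) = -185525 + 11808 = -173717$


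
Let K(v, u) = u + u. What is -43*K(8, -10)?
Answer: 860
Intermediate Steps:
K(v, u) = 2*u
-43*K(8, -10) = -86*(-10) = -43*(-20) = 860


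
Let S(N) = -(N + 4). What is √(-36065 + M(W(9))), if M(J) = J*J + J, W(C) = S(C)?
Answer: I*√35909 ≈ 189.5*I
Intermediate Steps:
S(N) = -4 - N (S(N) = -(4 + N) = -4 - N)
W(C) = -4 - C
M(J) = J + J² (M(J) = J² + J = J + J²)
√(-36065 + M(W(9))) = √(-36065 + (-4 - 1*9)*(1 + (-4 - 1*9))) = √(-36065 + (-4 - 9)*(1 + (-4 - 9))) = √(-36065 - 13*(1 - 13)) = √(-36065 - 13*(-12)) = √(-36065 + 156) = √(-35909) = I*√35909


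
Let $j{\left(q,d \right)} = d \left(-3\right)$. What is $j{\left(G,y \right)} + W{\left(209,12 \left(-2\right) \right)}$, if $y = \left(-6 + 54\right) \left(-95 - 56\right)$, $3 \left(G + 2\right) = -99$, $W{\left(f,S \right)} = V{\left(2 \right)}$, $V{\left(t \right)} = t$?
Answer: $21746$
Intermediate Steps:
$W{\left(f,S \right)} = 2$
$G = -35$ ($G = -2 + \frac{1}{3} \left(-99\right) = -2 - 33 = -35$)
$y = -7248$ ($y = 48 \left(-151\right) = -7248$)
$j{\left(q,d \right)} = - 3 d$
$j{\left(G,y \right)} + W{\left(209,12 \left(-2\right) \right)} = \left(-3\right) \left(-7248\right) + 2 = 21744 + 2 = 21746$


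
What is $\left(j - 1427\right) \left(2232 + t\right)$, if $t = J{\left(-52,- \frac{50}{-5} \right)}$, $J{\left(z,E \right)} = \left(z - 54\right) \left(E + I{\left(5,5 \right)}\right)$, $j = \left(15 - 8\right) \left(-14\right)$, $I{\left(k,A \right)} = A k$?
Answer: $2253950$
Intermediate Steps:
$j = -98$ ($j = 7 \left(-14\right) = -98$)
$J{\left(z,E \right)} = \left(-54 + z\right) \left(25 + E\right)$ ($J{\left(z,E \right)} = \left(z - 54\right) \left(E + 5 \cdot 5\right) = \left(-54 + z\right) \left(E + 25\right) = \left(-54 + z\right) \left(25 + E\right)$)
$t = -3710$ ($t = -1350 - 54 \left(- \frac{50}{-5}\right) + 25 \left(-52\right) + - \frac{50}{-5} \left(-52\right) = -1350 - 54 \left(\left(-50\right) \left(- \frac{1}{5}\right)\right) - 1300 + \left(-50\right) \left(- \frac{1}{5}\right) \left(-52\right) = -1350 - 540 - 1300 + 10 \left(-52\right) = -1350 - 540 - 1300 - 520 = -3710$)
$\left(j - 1427\right) \left(2232 + t\right) = \left(-98 - 1427\right) \left(2232 - 3710\right) = \left(-1525\right) \left(-1478\right) = 2253950$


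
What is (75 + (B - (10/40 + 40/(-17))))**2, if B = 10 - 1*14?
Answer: 24710841/4624 ≈ 5344.0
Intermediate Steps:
B = -4 (B = 10 - 14 = -4)
(75 + (B - (10/40 + 40/(-17))))**2 = (75 + (-4 - (10/40 + 40/(-17))))**2 = (75 + (-4 - (10*(1/40) + 40*(-1/17))))**2 = (75 + (-4 - (1/4 - 40/17)))**2 = (75 + (-4 - 1*(-143/68)))**2 = (75 + (-4 + 143/68))**2 = (75 - 129/68)**2 = (4971/68)**2 = 24710841/4624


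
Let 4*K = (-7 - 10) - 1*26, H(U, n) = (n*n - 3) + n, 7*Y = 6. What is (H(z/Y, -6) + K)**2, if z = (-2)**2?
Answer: 4225/16 ≈ 264.06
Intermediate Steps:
z = 4
Y = 6/7 (Y = (1/7)*6 = 6/7 ≈ 0.85714)
H(U, n) = -3 + n + n**2 (H(U, n) = (n**2 - 3) + n = (-3 + n**2) + n = -3 + n + n**2)
K = -43/4 (K = ((-7 - 10) - 1*26)/4 = (-17 - 26)/4 = (1/4)*(-43) = -43/4 ≈ -10.750)
(H(z/Y, -6) + K)**2 = ((-3 - 6 + (-6)**2) - 43/4)**2 = ((-3 - 6 + 36) - 43/4)**2 = (27 - 43/4)**2 = (65/4)**2 = 4225/16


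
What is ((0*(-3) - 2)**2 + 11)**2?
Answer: 225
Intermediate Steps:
((0*(-3) - 2)**2 + 11)**2 = ((0 - 2)**2 + 11)**2 = ((-2)**2 + 11)**2 = (4 + 11)**2 = 15**2 = 225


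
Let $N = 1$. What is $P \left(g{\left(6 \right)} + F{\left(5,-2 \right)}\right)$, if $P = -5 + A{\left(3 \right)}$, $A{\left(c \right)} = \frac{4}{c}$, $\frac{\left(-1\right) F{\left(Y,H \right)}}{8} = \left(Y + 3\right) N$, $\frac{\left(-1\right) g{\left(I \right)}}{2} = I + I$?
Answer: $\frac{968}{3} \approx 322.67$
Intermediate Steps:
$g{\left(I \right)} = - 4 I$ ($g{\left(I \right)} = - 2 \left(I + I\right) = - 2 \cdot 2 I = - 4 I$)
$F{\left(Y,H \right)} = -24 - 8 Y$ ($F{\left(Y,H \right)} = - 8 \left(Y + 3\right) 1 = - 8 \left(3 + Y\right) 1 = - 8 \left(3 + Y\right) = -24 - 8 Y$)
$P = - \frac{11}{3}$ ($P = -5 + \frac{4}{3} = - \frac{11}{3} \approx -3.6667$)
$P \left(g{\left(6 \right)} + F{\left(5,-2 \right)}\right) = - \frac{11 \left(\left(-4\right) 6 - 64\right)}{3} = - \frac{11 \left(-24 - 64\right)}{3} = \left(- \frac{11}{3}\right) \left(-88\right) = \frac{968}{3}$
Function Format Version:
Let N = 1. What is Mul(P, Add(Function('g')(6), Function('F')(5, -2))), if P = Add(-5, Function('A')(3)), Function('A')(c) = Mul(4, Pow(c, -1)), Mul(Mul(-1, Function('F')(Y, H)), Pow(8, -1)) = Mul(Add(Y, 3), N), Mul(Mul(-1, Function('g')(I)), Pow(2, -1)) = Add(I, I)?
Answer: Rational(968, 3) ≈ 322.67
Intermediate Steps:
Function('g')(I) = Mul(-4, I) (Function('g')(I) = Mul(-2, Add(I, I)) = Mul(-2, Mul(2, I)) = Mul(-4, I))
Function('F')(Y, H) = Add(-24, Mul(-8, Y)) (Function('F')(Y, H) = Mul(-8, Mul(Add(Y, 3), 1)) = Mul(-8, Mul(Add(3, Y), 1)) = Mul(-8, Add(3, Y)) = Add(-24, Mul(-8, Y)))
P = Rational(-11, 3) (P = Add(-5, Mul(4, Pow(3, -1))) = Add(-5, Mul(4, Rational(1, 3))) = Add(-5, Rational(4, 3)) = Rational(-11, 3) ≈ -3.6667)
Mul(P, Add(Function('g')(6), Function('F')(5, -2))) = Mul(Rational(-11, 3), Add(Mul(-4, 6), Add(-24, Mul(-8, 5)))) = Mul(Rational(-11, 3), Add(-24, Add(-24, -40))) = Mul(Rational(-11, 3), Add(-24, -64)) = Mul(Rational(-11, 3), -88) = Rational(968, 3)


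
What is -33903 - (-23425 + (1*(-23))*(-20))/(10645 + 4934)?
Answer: -176050624/5193 ≈ -33902.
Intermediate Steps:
-33903 - (-23425 + (1*(-23))*(-20))/(10645 + 4934) = -33903 - (-23425 - 23*(-20))/15579 = -33903 - (-23425 + 460)/15579 = -33903 - (-22965)/15579 = -33903 - 1*(-7655/5193) = -33903 + 7655/5193 = -176050624/5193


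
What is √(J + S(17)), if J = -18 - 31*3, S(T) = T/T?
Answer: I*√110 ≈ 10.488*I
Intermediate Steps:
S(T) = 1
J = -111 (J = -18 - 93 = -111)
√(J + S(17)) = √(-111 + 1) = √(-110) = I*√110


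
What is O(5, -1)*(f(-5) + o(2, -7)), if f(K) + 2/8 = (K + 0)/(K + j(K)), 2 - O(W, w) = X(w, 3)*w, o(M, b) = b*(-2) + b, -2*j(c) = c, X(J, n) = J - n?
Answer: -35/2 ≈ -17.500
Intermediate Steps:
j(c) = -c/2
o(M, b) = -b (o(M, b) = -2*b + b = -b)
O(W, w) = 2 - w*(-3 + w) (O(W, w) = 2 - (w - 1*3)*w = 2 - (w - 3)*w = 2 - (-3 + w)*w = 2 - w*(-3 + w))
f(K) = 7/4 (f(K) = -¼ + (K + 0)/(K - K/2) = -¼ + K/((K/2)) = -¼ + K*(2/K) = -¼ + 2 = 7/4)
O(5, -1)*(f(-5) + o(2, -7)) = (2 - 1*(-1)*(-3 - 1))*(7/4 - 1*(-7)) = (2 - 1*(-1)*(-4))*(7/4 + 7) = (2 - 4)*(35/4) = -2*35/4 = -35/2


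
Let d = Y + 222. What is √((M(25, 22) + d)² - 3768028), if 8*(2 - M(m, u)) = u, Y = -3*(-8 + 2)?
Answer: I*√59372599/4 ≈ 1926.3*I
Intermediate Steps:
Y = 18 (Y = -3*(-6) = 18)
M(m, u) = 2 - u/8
d = 240 (d = 18 + 222 = 240)
√((M(25, 22) + d)² - 3768028) = √(((2 - ⅛*22) + 240)² - 3768028) = √(((2 - 11/4) + 240)² - 3768028) = √((-¾ + 240)² - 3768028) = √((957/4)² - 3768028) = √(915849/16 - 3768028) = √(-59372599/16) = I*√59372599/4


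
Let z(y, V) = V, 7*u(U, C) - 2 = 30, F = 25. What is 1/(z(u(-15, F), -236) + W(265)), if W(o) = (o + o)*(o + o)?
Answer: 1/280664 ≈ 3.5630e-6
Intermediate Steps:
u(U, C) = 32/7 (u(U, C) = 2/7 + (⅐)*30 = 2/7 + 30/7 = 32/7)
W(o) = 4*o² (W(o) = (2*o)*(2*o) = 4*o²)
1/(z(u(-15, F), -236) + W(265)) = 1/(-236 + 4*265²) = 1/(-236 + 4*70225) = 1/(-236 + 280900) = 1/280664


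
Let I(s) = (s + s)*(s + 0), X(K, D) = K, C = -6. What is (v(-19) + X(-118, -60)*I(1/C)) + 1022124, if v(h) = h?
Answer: 9198886/9 ≈ 1.0221e+6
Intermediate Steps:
I(s) = 2*s² (I(s) = (2*s)*s = 2*s²)
(v(-19) + X(-118, -60)*I(1/C)) + 1022124 = (-19 - 236*(1/(-6))²) + 1022124 = (-19 - 236*(-⅙)²) + 1022124 = (-19 - 236/36) + 1022124 = (-19 - 118*1/18) + 1022124 = (-19 - 59/9) + 1022124 = -230/9 + 1022124 = 9198886/9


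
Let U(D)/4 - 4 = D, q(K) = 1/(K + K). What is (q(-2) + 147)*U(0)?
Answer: 2348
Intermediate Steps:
q(K) = 1/(2*K)
U(D) = 16 + 4*D
(q(-2) + 147)*U(0) = ((½)/(-2) + 147)*(16 + 4*0) = ((½)*(-½) + 147)*(16 + 0) = (-¼ + 147)*16 = (587/4)*16 = 2348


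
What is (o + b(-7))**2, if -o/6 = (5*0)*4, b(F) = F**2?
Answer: 2401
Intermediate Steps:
o = 0 (o = -6*5*0*4 = -0*4 = -6*0 = 0)
(o + b(-7))**2 = (0 + (-7)**2)**2 = (0 + 49)**2 = 49**2 = 2401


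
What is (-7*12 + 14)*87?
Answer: -6090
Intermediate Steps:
(-7*12 + 14)*87 = (-84 + 14)*87 = -70*87 = -6090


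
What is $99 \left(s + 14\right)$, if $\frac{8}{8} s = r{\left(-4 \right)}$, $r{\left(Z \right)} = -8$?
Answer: $594$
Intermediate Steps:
$s = -8$
$99 \left(s + 14\right) = 99 \left(-8 + 14\right) = 99 \cdot 6 = 594$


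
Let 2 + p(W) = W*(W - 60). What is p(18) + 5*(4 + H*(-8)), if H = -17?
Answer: -58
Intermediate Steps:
p(W) = -2 + W*(-60 + W) (p(W) = -2 + W*(W - 60) = -2 + W*(-60 + W))
p(18) + 5*(4 + H*(-8)) = (-2 + 18² - 60*18) + 5*(4 - 17*(-8)) = (-2 + 324 - 1080) + 5*(4 + 136) = -758 + 5*140 = -758 + 700 = -58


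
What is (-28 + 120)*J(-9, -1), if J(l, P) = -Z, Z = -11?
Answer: 1012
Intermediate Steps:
J(l, P) = 11 (J(l, P) = -1*(-11) = 11)
(-28 + 120)*J(-9, -1) = (-28 + 120)*11 = 92*11 = 1012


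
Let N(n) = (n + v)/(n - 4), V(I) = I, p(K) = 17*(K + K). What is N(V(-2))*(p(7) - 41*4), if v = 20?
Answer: -222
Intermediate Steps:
p(K) = 34*K (p(K) = 17*(2*K) = 34*K)
N(n) = (20 + n)/(-4 + n) (N(n) = (n + 20)/(n - 4) = (20 + n)/(-4 + n))
N(V(-2))*(p(7) - 41*4) = ((20 - 2)/(-4 - 2))*(34*7 - 41*4) = (18/(-6))*(238 - 164) = -⅙*18*74 = -3*74 = -222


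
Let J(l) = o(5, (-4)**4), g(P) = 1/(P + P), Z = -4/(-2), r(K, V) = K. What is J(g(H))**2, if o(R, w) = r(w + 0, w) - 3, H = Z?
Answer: 64009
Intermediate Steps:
Z = 2 (Z = -4*(-1/2) = 2)
H = 2
g(P) = 1/(2*P)
o(R, w) = -3 + w (o(R, w) = (w + 0) - 3 = w - 3 = -3 + w)
J(l) = 253 (J(l) = -3 + (-4)**4 = -3 + 256 = 253)
J(g(H))**2 = 253**2 = 64009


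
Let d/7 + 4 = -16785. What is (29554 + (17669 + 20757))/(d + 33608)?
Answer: -13596/16783 ≈ -0.81011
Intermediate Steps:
d = -117523 (d = -28 + 7*(-16785) = -28 - 117495 = -117523)
(29554 + (17669 + 20757))/(d + 33608) = (29554 + (17669 + 20757))/(-117523 + 33608) = (29554 + 38426)/(-83915) = 67980*(-1/83915) = -13596/16783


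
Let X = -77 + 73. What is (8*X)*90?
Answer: -2880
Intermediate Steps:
X = -4
(8*X)*90 = (8*(-4))*90 = -32*90 = -2880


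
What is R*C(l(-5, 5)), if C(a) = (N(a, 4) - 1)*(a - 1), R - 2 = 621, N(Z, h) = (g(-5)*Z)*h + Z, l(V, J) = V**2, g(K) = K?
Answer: -7117152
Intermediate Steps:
N(Z, h) = Z - 5*Z*h (N(Z, h) = (-5*Z)*h + Z = -5*Z*h + Z = Z - 5*Z*h)
R = 623 (R = 2 + 621 = 623)
C(a) = (-1 + a)*(-1 - 19*a) (C(a) = (a*(1 - 5*4) - 1)*(a - 1) = (a*(1 - 20) - 1)*(-1 + a) = (a*(-19) - 1)*(-1 + a) = (-19*a - 1)*(-1 + a) = (-1 - 19*a)*(-1 + a) = (-1 + a)*(-1 - 19*a))
R*C(l(-5, 5)) = 623*(1 - 19*((-5)**2)**2 + 18*(-5)**2) = 623*(1 - 19*25**2 + 18*25) = 623*(1 - 19*625 + 450) = 623*(1 - 11875 + 450) = 623*(-11424) = -7117152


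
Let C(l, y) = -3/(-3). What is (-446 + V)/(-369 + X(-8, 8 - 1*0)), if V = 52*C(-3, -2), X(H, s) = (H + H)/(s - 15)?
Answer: 2758/2567 ≈ 1.0744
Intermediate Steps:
C(l, y) = 1 (C(l, y) = -3*(-1/3) = 1)
X(H, s) = 2*H/(-15 + s) (X(H, s) = (2*H)/(-15 + s) = 2*H/(-15 + s))
V = 52 (V = 52*1 = 52)
(-446 + V)/(-369 + X(-8, 8 - 1*0)) = (-446 + 52)/(-369 + 2*(-8)/(-15 + (8 - 1*0))) = -394/(-369 + 2*(-8)/(-15 + (8 + 0))) = -394/(-369 + 2*(-8)/(-15 + 8)) = -394/(-369 + 2*(-8)/(-7)) = -394/(-369 + 2*(-8)*(-1/7)) = -394/(-369 + 16/7) = -394/(-2567/7) = -394*(-7/2567) = 2758/2567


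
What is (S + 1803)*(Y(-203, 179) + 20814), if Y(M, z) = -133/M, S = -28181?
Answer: -15922420250/29 ≈ -5.4905e+8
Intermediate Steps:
(S + 1803)*(Y(-203, 179) + 20814) = (-28181 + 1803)*(-133/(-203) + 20814) = -26378*(-133*(-1/203) + 20814) = -26378*(19/29 + 20814) = -26378*603625/29 = -15922420250/29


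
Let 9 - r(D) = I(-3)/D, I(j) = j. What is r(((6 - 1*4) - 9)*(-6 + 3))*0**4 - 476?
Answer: -476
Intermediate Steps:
r(D) = 9 + 3/D (r(D) = 9 - (-3)/D = 9 + 3/D)
r(((6 - 1*4) - 9)*(-6 + 3))*0**4 - 476 = (9 + 3/((((6 - 1*4) - 9)*(-6 + 3))))*0**4 - 476 = (9 + 3/((((6 - 4) - 9)*(-3))))*0 - 476 = (9 + 3/(((2 - 9)*(-3))))*0 - 476 = (9 + 3/((-7*(-3))))*0 - 476 = (9 + 3/21)*0 - 476 = (9 + 3*(1/21))*0 - 476 = (9 + 1/7)*0 - 476 = (64/7)*0 - 476 = 0 - 476 = -476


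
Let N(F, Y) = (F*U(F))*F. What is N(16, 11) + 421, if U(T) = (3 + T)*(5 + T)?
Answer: 102565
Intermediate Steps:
N(F, Y) = F²*(15 + F² + 8*F) (N(F, Y) = (F*(15 + F² + 8*F))*F = F²*(15 + F² + 8*F))
N(16, 11) + 421 = 16²*(15 + 16² + 8*16) + 421 = 256*(15 + 256 + 128) + 421 = 256*399 + 421 = 102144 + 421 = 102565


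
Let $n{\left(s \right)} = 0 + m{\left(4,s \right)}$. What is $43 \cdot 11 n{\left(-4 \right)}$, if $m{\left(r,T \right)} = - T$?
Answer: $1892$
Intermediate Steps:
$n{\left(s \right)} = - s$ ($n{\left(s \right)} = 0 - s = - s$)
$43 \cdot 11 n{\left(-4 \right)} = 43 \cdot 11 \left(\left(-1\right) \left(-4\right)\right) = 473 \cdot 4 = 1892$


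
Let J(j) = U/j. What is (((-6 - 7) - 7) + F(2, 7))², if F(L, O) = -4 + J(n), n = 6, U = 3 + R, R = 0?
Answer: 2209/4 ≈ 552.25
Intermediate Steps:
U = 3 (U = 3 + 0 = 3)
J(j) = 3/j
F(L, O) = -7/2 (F(L, O) = -4 + 3/6 = -4 + 3*(⅙) = -4 + ½ = -7/2)
(((-6 - 7) - 7) + F(2, 7))² = (((-6 - 7) - 7) - 7/2)² = ((-13 - 7) - 7/2)² = (-20 - 7/2)² = (-47/2)² = 2209/4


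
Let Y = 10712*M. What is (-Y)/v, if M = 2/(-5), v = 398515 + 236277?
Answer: 2678/396745 ≈ 0.0067499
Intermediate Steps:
v = 634792
M = -⅖ (M = 2*(-⅕) = -⅖ ≈ -0.40000)
Y = -21424/5 (Y = 10712*(-⅖) = -21424/5 ≈ -4284.8)
(-Y)/v = -1*(-21424/5)/634792 = (21424/5)*(1/634792) = 2678/396745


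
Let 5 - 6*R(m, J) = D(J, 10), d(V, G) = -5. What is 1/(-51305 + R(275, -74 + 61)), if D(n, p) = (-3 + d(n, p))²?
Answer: -6/307889 ≈ -1.9488e-5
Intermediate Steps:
D(n, p) = 64 (D(n, p) = (-3 - 5)² = (-8)² = 64)
R(m, J) = -59/6 (R(m, J) = ⅚ - ⅙*64 = ⅚ - 32/3 = -59/6)
1/(-51305 + R(275, -74 + 61)) = 1/(-51305 - 59/6) = 1/(-307889/6) = -6/307889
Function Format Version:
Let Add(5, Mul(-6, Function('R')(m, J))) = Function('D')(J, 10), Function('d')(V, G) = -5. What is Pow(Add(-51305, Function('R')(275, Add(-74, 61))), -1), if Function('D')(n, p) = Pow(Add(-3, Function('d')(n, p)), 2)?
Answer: Rational(-6, 307889) ≈ -1.9488e-5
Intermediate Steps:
Function('D')(n, p) = 64 (Function('D')(n, p) = Pow(Add(-3, -5), 2) = Pow(-8, 2) = 64)
Function('R')(m, J) = Rational(-59, 6) (Function('R')(m, J) = Add(Rational(5, 6), Mul(Rational(-1, 6), 64)) = Add(Rational(5, 6), Rational(-32, 3)) = Rational(-59, 6))
Pow(Add(-51305, Function('R')(275, Add(-74, 61))), -1) = Pow(Add(-51305, Rational(-59, 6)), -1) = Pow(Rational(-307889, 6), -1) = Rational(-6, 307889)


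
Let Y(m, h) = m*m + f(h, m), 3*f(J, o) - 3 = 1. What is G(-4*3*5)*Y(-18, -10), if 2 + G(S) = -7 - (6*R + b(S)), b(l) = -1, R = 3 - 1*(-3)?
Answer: -42944/3 ≈ -14315.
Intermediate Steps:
R = 6 (R = 3 + 3 = 6)
f(J, o) = 4/3 (f(J, o) = 1 + (⅓)*1 = 1 + ⅓ = 4/3)
Y(m, h) = 4/3 + m² (Y(m, h) = m*m + 4/3 = m² + 4/3 = 4/3 + m²)
G(S) = -44 (G(S) = -2 + (-7 - (6*6 - 1)) = -2 + (-7 - (36 - 1)) = -2 + (-7 - 1*35) = -2 + (-7 - 35) = -2 - 42 = -44)
G(-4*3*5)*Y(-18, -10) = -44*(4/3 + (-18)²) = -44*(4/3 + 324) = -44*976/3 = -42944/3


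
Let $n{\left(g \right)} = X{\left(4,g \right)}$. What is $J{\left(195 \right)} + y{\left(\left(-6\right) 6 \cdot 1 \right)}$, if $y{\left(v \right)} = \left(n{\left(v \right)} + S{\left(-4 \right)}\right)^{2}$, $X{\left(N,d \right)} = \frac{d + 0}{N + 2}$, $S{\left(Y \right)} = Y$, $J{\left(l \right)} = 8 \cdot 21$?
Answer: $268$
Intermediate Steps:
$J{\left(l \right)} = 168$
$X{\left(N,d \right)} = \frac{d}{2 + N}$
$n{\left(g \right)} = \frac{g}{6}$ ($n{\left(g \right)} = \frac{g}{2 + 4} = \frac{g}{6}$)
$y{\left(v \right)} = \left(-4 + \frac{v}{6}\right)^{2}$ ($y{\left(v \right)} = \left(\frac{v}{6} - 4\right)^{2} = \left(-4 + \frac{v}{6}\right)^{2}$)
$J{\left(195 \right)} + y{\left(\left(-6\right) 6 \cdot 1 \right)} = 168 + \frac{\left(-24 + \left(-6\right) 6 \cdot 1\right)^{2}}{36} = 168 + \frac{\left(-24 - 36\right)^{2}}{36} = 168 + \frac{\left(-60\right)^{2}}{36} = 168 + \frac{1}{36} \cdot 3600 = 168 + 100 = 268$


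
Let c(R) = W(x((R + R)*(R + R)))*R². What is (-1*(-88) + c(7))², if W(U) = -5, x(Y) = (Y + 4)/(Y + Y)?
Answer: 24649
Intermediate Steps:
x(Y) = (4 + Y)/(2*Y) (x(Y) = (4 + Y)/((2*Y)) = (4 + Y)*(1/(2*Y)) = (4 + Y)/(2*Y))
c(R) = -5*R²
(-1*(-88) + c(7))² = (-1*(-88) - 5*7²)² = (88 - 5*49)² = (88 - 245)² = (-157)² = 24649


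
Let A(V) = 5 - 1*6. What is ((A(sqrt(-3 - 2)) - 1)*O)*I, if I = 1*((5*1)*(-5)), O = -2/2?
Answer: -50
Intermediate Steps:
A(V) = -1 (A(V) = 5 - 6 = -1)
O = -1 (O = -2*1/2 = -1)
I = -25 (I = 1*(5*(-5)) = 1*(-25) = -25)
((A(sqrt(-3 - 2)) - 1)*O)*I = ((-1 - 1)*(-1))*(-25) = -2*(-1)*(-25) = 2*(-25) = -50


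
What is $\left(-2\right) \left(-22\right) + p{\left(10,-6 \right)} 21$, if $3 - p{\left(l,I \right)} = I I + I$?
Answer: $-523$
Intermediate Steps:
$p{\left(l,I \right)} = 3 - I - I^{2}$ ($p{\left(l,I \right)} = 3 - \left(I I + I\right) = 3 - \left(I^{2} + I\right) = 3 - \left(I + I^{2}\right) = 3 - I - I^{2}$)
$\left(-2\right) \left(-22\right) + p{\left(10,-6 \right)} 21 = \left(-2\right) \left(-22\right) + \left(3 - -6 - \left(-6\right)^{2}\right) 21 = 44 + \left(3 + 6 - 36\right) 21 = 44 - 567 = -523$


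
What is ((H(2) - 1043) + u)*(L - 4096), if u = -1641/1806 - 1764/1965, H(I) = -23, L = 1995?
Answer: 884619160821/394310 ≈ 2.2435e+6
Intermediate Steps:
u = -712261/394310 (u = -1641*1/1806 - 1764*1/1965 = -547/602 - 588/655 = -712261/394310 ≈ -1.8063)
((H(2) - 1043) + u)*(L - 4096) = ((-23 - 1043) - 712261/394310)*(1995 - 4096) = (-1066 - 712261/394310)*(-2101) = -421046721/394310*(-2101) = 884619160821/394310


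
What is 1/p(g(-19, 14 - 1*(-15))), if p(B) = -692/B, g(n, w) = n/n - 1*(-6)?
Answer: -7/692 ≈ -0.010116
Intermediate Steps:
g(n, w) = 7 (g(n, w) = 1 + 6 = 7)
1/p(g(-19, 14 - 1*(-15))) = 1/(-692/7) = -7/692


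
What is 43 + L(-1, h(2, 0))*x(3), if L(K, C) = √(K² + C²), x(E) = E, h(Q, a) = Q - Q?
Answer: 46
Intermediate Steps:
h(Q, a) = 0
L(K, C) = √(C² + K²)
43 + L(-1, h(2, 0))*x(3) = 43 + √(0² + (-1)²)*3 = 43 + √(0 + 1)*3 = 43 + √1*3 = 43 + 1*3 = 43 + 3 = 46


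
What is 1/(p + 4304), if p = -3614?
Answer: 1/690 ≈ 0.0014493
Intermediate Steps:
1/(p + 4304) = 1/(-3614 + 4304) = 1/690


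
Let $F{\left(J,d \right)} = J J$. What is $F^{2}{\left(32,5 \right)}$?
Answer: $1048576$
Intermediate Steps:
$F{\left(J,d \right)} = J^{2}$
$F^{2}{\left(32,5 \right)} = \left(32^{2}\right)^{2} = 1024^{2} = 1048576$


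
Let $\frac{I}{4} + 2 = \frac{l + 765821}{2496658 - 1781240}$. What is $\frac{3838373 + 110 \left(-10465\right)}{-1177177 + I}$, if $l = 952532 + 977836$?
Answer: $- \frac{961243852107}{421084276787} \approx -2.2828$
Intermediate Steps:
$l = 1930368$
$I = \frac{2530706}{357709}$ ($I = -8 + 4 \frac{1930368 + 765821}{2496658 - 1781240} = -8 + 4 \cdot \frac{2696189}{715418} = -8 + \frac{5392378}{357709} = \frac{2530706}{357709} \approx 7.0748$)
$\frac{3838373 + 110 \left(-10465\right)}{-1177177 + I} = \frac{3838373 + 110 \left(-10465\right)}{-1177177 + \frac{2530706}{357709}} = \frac{3838373 - 1151150}{- \frac{421084276787}{357709}} = 2687223 \left(- \frac{357709}{421084276787}\right) = - \frac{961243852107}{421084276787}$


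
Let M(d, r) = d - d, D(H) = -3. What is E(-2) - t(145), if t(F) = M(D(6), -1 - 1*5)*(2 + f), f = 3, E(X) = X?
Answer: -2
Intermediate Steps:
M(d, r) = 0
t(F) = 0 (t(F) = 0*(2 + 3) = 0*5 = 0)
E(-2) - t(145) = -2 - 1*0 = -2 + 0 = -2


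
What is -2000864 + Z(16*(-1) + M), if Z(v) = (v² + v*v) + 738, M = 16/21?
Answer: -881850766/441 ≈ -1.9997e+6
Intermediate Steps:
M = 16/21 (M = 16*(1/21) = 16/21 ≈ 0.76190)
Z(v) = 738 + 2*v² (Z(v) = (v² + v²) + 738 = 2*v² + 738 = 738 + 2*v²)
-2000864 + Z(16*(-1) + M) = -2000864 + (738 + 2*(16*(-1) + 16/21)²) = -2000864 + (738 + 2*(-16 + 16/21)²) = -2000864 + (738 + 2*(-320/21)²) = -2000864 + (738 + 2*(102400/441)) = -2000864 + (738 + 204800/441) = -2000864 + 530258/441 = -881850766/441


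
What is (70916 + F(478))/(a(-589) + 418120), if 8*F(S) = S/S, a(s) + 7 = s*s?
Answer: 567329/6120272 ≈ 0.092697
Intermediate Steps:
a(s) = -7 + s**2 (a(s) = -7 + s*s = -7 + s**2)
F(S) = 1/8 (F(S) = (S/S)/8 = (1/8)*1 = 1/8)
(70916 + F(478))/(a(-589) + 418120) = (70916 + 1/8)/((-7 + (-589)**2) + 418120) = 567329/(8*((-7 + 346921) + 418120)) = 567329/(8*(346914 + 418120)) = (567329/8)/765034 = (567329/8)*(1/765034) = 567329/6120272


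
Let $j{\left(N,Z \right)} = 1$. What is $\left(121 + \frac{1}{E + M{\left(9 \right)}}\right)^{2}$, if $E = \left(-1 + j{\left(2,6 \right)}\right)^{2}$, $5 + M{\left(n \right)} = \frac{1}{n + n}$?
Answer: $\frac{115584001}{7921} \approx 14592.0$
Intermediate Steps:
$M{\left(n \right)} = -5 + \frac{1}{2 n}$ ($M{\left(n \right)} = -5 + \frac{1}{n + n} = -5 + \frac{1}{2 n}$)
$E = 0$ ($E = \left(-1 + 1\right)^{2} = 0^{2} = 0$)
$\left(121 + \frac{1}{E + M{\left(9 \right)}}\right)^{2} = \left(121 + \frac{1}{0 - \left(5 - \frac{1}{2 \cdot 9}\right)}\right)^{2} = \left(121 + \frac{1}{0 + \left(-5 + \frac{1}{2} \cdot \frac{1}{9}\right)}\right)^{2} = \left(121 + \frac{1}{0 + \left(-5 + \frac{1}{18}\right)}\right)^{2} = \left(121 + \frac{1}{0 - \frac{89}{18}}\right)^{2} = \left(121 + \frac{1}{- \frac{89}{18}}\right)^{2} = \left(121 - \frac{18}{89}\right)^{2} = \left(\frac{10751}{89}\right)^{2} = \frac{115584001}{7921}$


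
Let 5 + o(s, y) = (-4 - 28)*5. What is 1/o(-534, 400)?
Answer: -1/165 ≈ -0.0060606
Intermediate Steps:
o(s, y) = -165 (o(s, y) = -5 + (-4 - 28)*5 = -5 - 32*5 = -5 - 160 = -165)
1/o(-534, 400) = 1/(-165) = -1/165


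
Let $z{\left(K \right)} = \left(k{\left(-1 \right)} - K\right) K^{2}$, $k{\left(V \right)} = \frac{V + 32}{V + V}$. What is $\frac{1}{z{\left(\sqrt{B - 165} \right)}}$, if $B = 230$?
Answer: $- \frac{62}{45565} + \frac{4 \sqrt{65}}{45565} \approx -0.00065293$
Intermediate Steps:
$k{\left(V \right)} = \frac{32 + V}{2 V}$
$z{\left(K \right)} = K^{2} \left(- \frac{31}{2} - K\right)$ ($z{\left(K \right)} = \left(\frac{32 - 1}{2 \left(-1\right)} - K\right) K^{2} = \left(\frac{1}{2} \left(-1\right) 31 - K\right) K^{2} = \left(- \frac{31}{2} - K\right) K^{2} = K^{2} \left(- \frac{31}{2} - K\right)$)
$\frac{1}{z{\left(\sqrt{B - 165} \right)}} = \frac{1}{\left(\sqrt{230 - 165}\right)^{2} \left(- \frac{31}{2} - \sqrt{230 - 165}\right)} = \frac{1}{\left(\sqrt{65}\right)^{2} \left(- \frac{31}{2} - \sqrt{65}\right)} = \frac{1}{65 \left(- \frac{31}{2} - \sqrt{65}\right)} = \frac{1}{- \frac{2015}{2} - 65 \sqrt{65}}$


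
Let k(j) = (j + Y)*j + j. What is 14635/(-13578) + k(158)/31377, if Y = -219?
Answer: -195973945/142012302 ≈ -1.3800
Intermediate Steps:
k(j) = j + j*(-219 + j) (k(j) = (j - 219)*j + j = (-219 + j)*j + j = j*(-219 + j) + j = j + j*(-219 + j))
14635/(-13578) + k(158)/31377 = 14635/(-13578) + (158*(-218 + 158))/31377 = 14635*(-1/13578) + (158*(-60))*(1/31377) = -14635/13578 - 9480*1/31377 = -14635/13578 - 3160/10459 = -195973945/142012302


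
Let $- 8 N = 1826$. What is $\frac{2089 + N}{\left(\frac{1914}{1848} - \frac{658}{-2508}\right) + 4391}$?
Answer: $\frac{32667327}{77111185} \approx 0.42364$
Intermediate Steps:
$N = - \frac{913}{4}$ ($N = \left(- \frac{1}{8}\right) 1826 = - \frac{913}{4} \approx -228.25$)
$\frac{2089 + N}{\left(\frac{1914}{1848} - \frac{658}{-2508}\right) + 4391} = \frac{2089 - \frac{913}{4}}{\left(\frac{1914}{1848} - \frac{658}{-2508}\right) + 4391} = \frac{7443}{4 \left(\left(1914 \cdot \frac{1}{1848} - - \frac{329}{1254}\right) + 4391\right)} = \frac{7443}{4 \left(\left(\frac{29}{28} + \frac{329}{1254}\right) + 4391\right)} = \frac{7443}{4 \left(\frac{22789}{17556} + 4391\right)} = \frac{7443}{4 \cdot \frac{77111185}{17556}} = \frac{7443}{4} \cdot \frac{17556}{77111185} = \frac{32667327}{77111185}$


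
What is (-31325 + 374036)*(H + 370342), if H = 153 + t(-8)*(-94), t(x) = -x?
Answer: 126714993273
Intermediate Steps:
H = -599 (H = 153 - 1*(-8)*(-94) = 153 + 8*(-94) = 153 - 752 = -599)
(-31325 + 374036)*(H + 370342) = (-31325 + 374036)*(-599 + 370342) = 342711*369743 = 126714993273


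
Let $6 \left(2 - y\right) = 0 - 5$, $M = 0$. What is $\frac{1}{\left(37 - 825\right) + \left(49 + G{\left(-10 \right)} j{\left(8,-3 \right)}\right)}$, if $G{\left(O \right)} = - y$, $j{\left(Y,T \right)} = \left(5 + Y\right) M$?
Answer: $- \frac{1}{739} \approx -0.0013532$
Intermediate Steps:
$y = \frac{17}{6}$ ($y = 2 - \frac{0 - 5}{6} = 2 - - \frac{5}{6} = 2 + \frac{5}{6} = \frac{17}{6} \approx 2.8333$)
$j{\left(Y,T \right)} = 0$ ($j{\left(Y,T \right)} = \left(5 + Y\right) 0 = 0$)
$G{\left(O \right)} = - \frac{17}{6}$ ($G{\left(O \right)} = \left(-1\right) \frac{17}{6} = - \frac{17}{6}$)
$\frac{1}{\left(37 - 825\right) + \left(49 + G{\left(-10 \right)} j{\left(8,-3 \right)}\right)} = \frac{1}{\left(37 - 825\right) + \left(49 - 0\right)} = \frac{1}{\left(37 - 825\right) + \left(49 + 0\right)} = \frac{1}{-788 + 49} = \frac{1}{-739} = - \frac{1}{739}$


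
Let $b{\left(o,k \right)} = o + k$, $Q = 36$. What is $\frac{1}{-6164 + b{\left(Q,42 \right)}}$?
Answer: $- \frac{1}{6086} \approx -0.00016431$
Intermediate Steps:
$b{\left(o,k \right)} = k + o$
$\frac{1}{-6164 + b{\left(Q,42 \right)}} = \frac{1}{-6164 + \left(42 + 36\right)} = \frac{1}{-6164 + 78} = \frac{1}{-6086} = - \frac{1}{6086}$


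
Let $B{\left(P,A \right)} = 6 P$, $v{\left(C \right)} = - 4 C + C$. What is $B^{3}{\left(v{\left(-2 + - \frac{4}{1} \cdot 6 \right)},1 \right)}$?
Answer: $102503232$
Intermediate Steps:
$v{\left(C \right)} = - 3 C$
$B^{3}{\left(v{\left(-2 + - \frac{4}{1} \cdot 6 \right)},1 \right)} = \left(6 \left(- 3 \left(-2 + - \frac{4}{1} \cdot 6\right)\right)\right)^{3} = \left(6 \left(- 3 \left(-2 + \left(-4\right) 1 \cdot 6\right)\right)\right)^{3} = \left(6 \left(- 3 \left(-2 - 24\right)\right)\right)^{3} = \left(6 \left(\left(-3\right) \left(-26\right)\right)\right)^{3} = \left(6 \cdot 78\right)^{3} = 468^{3} = 102503232$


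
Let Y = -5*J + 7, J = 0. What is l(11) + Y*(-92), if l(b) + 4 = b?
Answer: -637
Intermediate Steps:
l(b) = -4 + b
Y = 7 (Y = -5*0 + 7 = 0 + 7 = 7)
l(11) + Y*(-92) = (-4 + 11) + 7*(-92) = 7 - 644 = -637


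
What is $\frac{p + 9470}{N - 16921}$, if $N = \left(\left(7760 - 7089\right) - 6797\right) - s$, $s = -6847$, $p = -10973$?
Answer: $\frac{167}{1800} \approx 0.092778$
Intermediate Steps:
$N = 721$ ($N = \left(\left(7760 - 7089\right) - 6797\right) - -6847 = \left(671 - 6797\right) + 6847 = -6126 + 6847 = 721$)
$\frac{p + 9470}{N - 16921} = \frac{-10973 + 9470}{721 - 16921} = - \frac{1503}{-16200} = \left(-1503\right) \left(- \frac{1}{16200}\right) = \frac{167}{1800}$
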